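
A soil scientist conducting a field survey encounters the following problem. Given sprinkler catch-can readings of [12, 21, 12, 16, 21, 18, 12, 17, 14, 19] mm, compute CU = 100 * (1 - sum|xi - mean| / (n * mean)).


xbar = 162 / 10 = 16.200
sum|xi - xbar| = 30
CU = 100 * (1 - 30 / (10 * 16.200))
   = 100 * (1 - 0.1852)
   = 81.48%


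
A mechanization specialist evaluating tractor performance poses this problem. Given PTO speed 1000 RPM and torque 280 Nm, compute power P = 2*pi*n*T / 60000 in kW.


P = 2*pi*n*T / 60000
  = 2*pi * 1000 * 280 / 60000
  = 1759291.89 / 60000
  = 29.32 kW


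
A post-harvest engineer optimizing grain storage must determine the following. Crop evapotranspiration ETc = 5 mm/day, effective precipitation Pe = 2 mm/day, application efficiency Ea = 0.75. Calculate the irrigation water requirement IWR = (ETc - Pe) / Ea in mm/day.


IWR = (ETc - Pe) / Ea
    = (5 - 2) / 0.75
    = 3 / 0.75
    = 4 mm/day


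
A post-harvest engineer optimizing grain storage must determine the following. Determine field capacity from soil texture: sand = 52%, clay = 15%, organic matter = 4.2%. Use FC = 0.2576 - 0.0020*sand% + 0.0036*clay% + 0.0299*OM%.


FC = 0.2576 - 0.0020*52 + 0.0036*15 + 0.0299*4.2
   = 0.2576 - 0.1040 + 0.0540 + 0.1256
   = 0.3332


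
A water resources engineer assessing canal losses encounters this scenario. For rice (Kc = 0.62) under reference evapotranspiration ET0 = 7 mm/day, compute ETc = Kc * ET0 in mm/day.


ETc = Kc * ET0
    = 0.62 * 7
    = 4.34 mm/day


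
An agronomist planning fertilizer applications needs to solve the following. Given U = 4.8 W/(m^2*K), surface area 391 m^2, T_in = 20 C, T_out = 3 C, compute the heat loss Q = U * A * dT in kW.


dT = 20 - (3) = 17 K
Q = U * A * dT
  = 4.8 * 391 * 17
  = 31905.60 W = 31.91 kW


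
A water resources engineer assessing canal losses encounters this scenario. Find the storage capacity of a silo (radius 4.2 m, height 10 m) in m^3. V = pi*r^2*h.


V = pi * r^2 * h
  = pi * 4.2^2 * 10
  = pi * 17.64 * 10
  = 554.18 m^3


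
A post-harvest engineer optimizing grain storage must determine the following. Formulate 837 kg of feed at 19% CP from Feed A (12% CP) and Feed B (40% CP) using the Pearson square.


parts_A = CP_b - target = 40 - 19 = 21
parts_B = target - CP_a = 19 - 12 = 7
total_parts = 21 + 7 = 28
Feed A = 837 * 21 / 28 = 627.75 kg
Feed B = 837 * 7 / 28 = 209.25 kg

627.75 kg


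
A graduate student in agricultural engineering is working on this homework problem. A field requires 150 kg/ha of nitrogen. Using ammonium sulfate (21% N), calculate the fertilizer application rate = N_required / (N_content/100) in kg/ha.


Rate = N_required / (N_content / 100)
     = 150 / (21 / 100)
     = 150 / 0.21
     = 714.29 kg/ha


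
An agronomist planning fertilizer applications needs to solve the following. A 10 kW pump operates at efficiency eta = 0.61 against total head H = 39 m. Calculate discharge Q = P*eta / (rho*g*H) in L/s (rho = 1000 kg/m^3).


Q = (P * 1000 * eta) / (rho * g * H)
  = (10 * 1000 * 0.61) / (1000 * 9.81 * 39)
  = 6100 / 382590
  = 0.01594 m^3/s = 15.94 L/s


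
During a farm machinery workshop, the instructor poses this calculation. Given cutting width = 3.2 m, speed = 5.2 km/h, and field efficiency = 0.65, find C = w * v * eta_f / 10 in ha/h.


C = w * v * eta_f / 10
  = 3.2 * 5.2 * 0.65 / 10
  = 10.82 / 10
  = 1.08 ha/h


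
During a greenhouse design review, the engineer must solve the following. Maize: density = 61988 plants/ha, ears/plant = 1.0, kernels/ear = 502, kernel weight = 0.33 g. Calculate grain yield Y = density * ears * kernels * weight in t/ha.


Y = density * ears * kernels * kw
  = 61988 * 1.0 * 502 * 0.33 g/ha
  = 10268932.08 g/ha
  = 10268.93 kg/ha = 10.27 t/ha


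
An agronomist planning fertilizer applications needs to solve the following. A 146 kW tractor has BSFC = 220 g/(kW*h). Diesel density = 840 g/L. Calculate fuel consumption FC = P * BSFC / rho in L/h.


FC = P * BSFC / rho_fuel
   = 146 * 220 / 840
   = 32120 / 840
   = 38.24 L/h


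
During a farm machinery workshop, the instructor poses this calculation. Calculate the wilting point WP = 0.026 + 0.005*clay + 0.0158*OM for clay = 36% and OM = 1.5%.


WP = 0.026 + 0.005*36 + 0.0158*1.5
   = 0.026 + 0.1800 + 0.0237
   = 0.2297


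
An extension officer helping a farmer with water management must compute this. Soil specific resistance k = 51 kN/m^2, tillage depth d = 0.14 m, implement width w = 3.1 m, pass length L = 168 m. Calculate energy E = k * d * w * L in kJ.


E = k * d * w * L
  = 51 * 0.14 * 3.1 * 168
  = 3718.51 kJ


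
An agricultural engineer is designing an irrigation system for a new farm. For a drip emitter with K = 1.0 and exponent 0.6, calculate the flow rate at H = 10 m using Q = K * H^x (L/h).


Q = K * H^x
  = 1.0 * 10^0.6
  = 1.0 * 3.9811
  = 3.98 L/h


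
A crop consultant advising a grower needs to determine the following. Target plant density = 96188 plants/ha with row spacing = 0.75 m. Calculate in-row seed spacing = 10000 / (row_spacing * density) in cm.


spacing = 10000 / (row_sp * density)
        = 10000 / (0.75 * 96188)
        = 10000 / 72141
        = 0.13862 m = 13.86 cm


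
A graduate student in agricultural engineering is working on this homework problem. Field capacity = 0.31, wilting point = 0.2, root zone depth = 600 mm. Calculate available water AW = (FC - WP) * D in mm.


AW = (FC - WP) * D
   = (0.31 - 0.2) * 600
   = 0.11 * 600
   = 66 mm


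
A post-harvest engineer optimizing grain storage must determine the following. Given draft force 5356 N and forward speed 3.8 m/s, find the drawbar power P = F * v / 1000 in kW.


P = F * v / 1000
  = 5356 * 3.8 / 1000
  = 20352.80 / 1000
  = 20.35 kW


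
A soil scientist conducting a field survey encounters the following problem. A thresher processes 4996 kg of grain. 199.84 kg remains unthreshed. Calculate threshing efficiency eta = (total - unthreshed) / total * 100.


eta = (total - unthreshed) / total * 100
    = (4996 - 199.84) / 4996 * 100
    = 4796.16 / 4996 * 100
    = 96%


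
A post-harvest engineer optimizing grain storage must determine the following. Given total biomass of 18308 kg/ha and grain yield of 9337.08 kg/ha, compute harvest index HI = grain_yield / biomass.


HI = grain_yield / biomass
   = 9337.08 / 18308
   = 0.51


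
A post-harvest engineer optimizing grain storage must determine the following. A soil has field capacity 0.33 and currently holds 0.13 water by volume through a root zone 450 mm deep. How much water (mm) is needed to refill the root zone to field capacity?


SMD = (FC - theta) * D
    = (0.33 - 0.13) * 450
    = 0.200 * 450
    = 90 mm


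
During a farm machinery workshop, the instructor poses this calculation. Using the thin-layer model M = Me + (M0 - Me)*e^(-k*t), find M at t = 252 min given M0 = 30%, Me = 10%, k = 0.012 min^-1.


M = Me + (M0 - Me) * e^(-k*t)
  = 10 + (30 - 10) * e^(-0.012*252)
  = 10 + 20 * e^(-3.024)
  = 10 + 20 * 0.04861
  = 10 + 0.9721
  = 10.97%


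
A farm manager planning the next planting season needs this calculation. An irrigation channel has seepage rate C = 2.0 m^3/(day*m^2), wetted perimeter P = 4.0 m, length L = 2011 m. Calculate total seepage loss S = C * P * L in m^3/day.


S = C * P * L
  = 2.0 * 4.0 * 2011
  = 16088 m^3/day


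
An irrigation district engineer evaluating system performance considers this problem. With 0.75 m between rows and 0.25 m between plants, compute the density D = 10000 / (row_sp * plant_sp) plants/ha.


D = 10000 / (row_sp * plant_sp)
  = 10000 / (0.75 * 0.25)
  = 10000 / 0.1875
  = 53333.33 plants/ha


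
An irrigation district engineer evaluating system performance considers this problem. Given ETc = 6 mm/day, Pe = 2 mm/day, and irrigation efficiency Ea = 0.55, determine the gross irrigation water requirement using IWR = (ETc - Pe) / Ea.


IWR = (ETc - Pe) / Ea
    = (6 - 2) / 0.55
    = 4 / 0.55
    = 7.27 mm/day


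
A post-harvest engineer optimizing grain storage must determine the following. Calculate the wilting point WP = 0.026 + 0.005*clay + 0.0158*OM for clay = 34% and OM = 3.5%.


WP = 0.026 + 0.005*34 + 0.0158*3.5
   = 0.026 + 0.1700 + 0.0553
   = 0.2513


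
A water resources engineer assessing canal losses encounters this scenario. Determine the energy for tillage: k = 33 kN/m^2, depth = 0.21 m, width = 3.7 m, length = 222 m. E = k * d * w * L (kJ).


E = k * d * w * L
  = 33 * 0.21 * 3.7 * 222
  = 5692.30 kJ


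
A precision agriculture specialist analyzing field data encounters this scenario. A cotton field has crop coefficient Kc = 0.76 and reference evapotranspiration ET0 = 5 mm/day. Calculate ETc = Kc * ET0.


ETc = Kc * ET0
    = 0.76 * 5
    = 3.80 mm/day


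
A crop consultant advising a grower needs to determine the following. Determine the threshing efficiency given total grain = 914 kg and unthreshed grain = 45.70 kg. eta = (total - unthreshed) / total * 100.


eta = (total - unthreshed) / total * 100
    = (914 - 45.70) / 914 * 100
    = 868.30 / 914 * 100
    = 95%


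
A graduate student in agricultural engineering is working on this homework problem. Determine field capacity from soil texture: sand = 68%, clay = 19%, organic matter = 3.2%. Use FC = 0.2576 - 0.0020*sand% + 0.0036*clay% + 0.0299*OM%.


FC = 0.2576 - 0.0020*68 + 0.0036*19 + 0.0299*3.2
   = 0.2576 - 0.1360 + 0.0684 + 0.0957
   = 0.2857


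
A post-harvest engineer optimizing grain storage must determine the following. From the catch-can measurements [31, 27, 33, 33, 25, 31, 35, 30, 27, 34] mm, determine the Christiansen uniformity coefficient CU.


xbar = 306 / 10 = 30.600
sum|xi - xbar| = 26.800
CU = 100 * (1 - 26.800 / (10 * 30.600))
   = 100 * (1 - 0.0876)
   = 91.24%


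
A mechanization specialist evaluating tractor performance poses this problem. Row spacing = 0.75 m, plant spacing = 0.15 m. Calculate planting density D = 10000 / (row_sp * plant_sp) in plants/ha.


D = 10000 / (row_sp * plant_sp)
  = 10000 / (0.75 * 0.15)
  = 10000 / 0.1125
  = 88888.89 plants/ha


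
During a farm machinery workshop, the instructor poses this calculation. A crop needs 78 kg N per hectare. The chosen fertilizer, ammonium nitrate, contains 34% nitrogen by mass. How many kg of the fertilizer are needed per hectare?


Rate = N_required / (N_content / 100)
     = 78 / (34 / 100)
     = 78 / 0.34
     = 229.41 kg/ha


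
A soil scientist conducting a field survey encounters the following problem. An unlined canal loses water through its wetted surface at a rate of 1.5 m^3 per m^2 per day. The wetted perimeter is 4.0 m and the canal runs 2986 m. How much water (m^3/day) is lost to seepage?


S = C * P * L
  = 1.5 * 4.0 * 2986
  = 17916 m^3/day


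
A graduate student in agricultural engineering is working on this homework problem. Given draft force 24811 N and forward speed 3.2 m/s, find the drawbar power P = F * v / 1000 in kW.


P = F * v / 1000
  = 24811 * 3.2 / 1000
  = 79395.20 / 1000
  = 79.40 kW


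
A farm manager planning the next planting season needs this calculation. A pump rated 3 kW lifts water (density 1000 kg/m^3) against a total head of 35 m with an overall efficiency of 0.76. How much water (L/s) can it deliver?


Q = (P * 1000 * eta) / (rho * g * H)
  = (3 * 1000 * 0.76) / (1000 * 9.81 * 35)
  = 2280 / 343350
  = 0.00664 m^3/s = 6.64 L/s


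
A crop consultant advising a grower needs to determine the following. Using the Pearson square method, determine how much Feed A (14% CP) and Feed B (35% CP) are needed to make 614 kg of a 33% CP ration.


parts_A = CP_b - target = 35 - 33 = 2
parts_B = target - CP_a = 33 - 14 = 19
total_parts = 2 + 19 = 21
Feed A = 614 * 2 / 21 = 58.48 kg
Feed B = 614 * 19 / 21 = 555.52 kg

58.48 kg


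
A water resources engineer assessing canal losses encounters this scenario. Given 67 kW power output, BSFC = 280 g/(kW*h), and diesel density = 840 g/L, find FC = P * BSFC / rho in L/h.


FC = P * BSFC / rho_fuel
   = 67 * 280 / 840
   = 18760 / 840
   = 22.33 L/h


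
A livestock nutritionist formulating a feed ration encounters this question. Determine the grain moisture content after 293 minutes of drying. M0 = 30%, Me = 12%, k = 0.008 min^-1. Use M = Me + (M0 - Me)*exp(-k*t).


M = Me + (M0 - Me) * e^(-k*t)
  = 12 + (30 - 12) * e^(-0.008*293)
  = 12 + 18 * e^(-2.344)
  = 12 + 18 * 0.09594
  = 12 + 1.7270
  = 13.73%


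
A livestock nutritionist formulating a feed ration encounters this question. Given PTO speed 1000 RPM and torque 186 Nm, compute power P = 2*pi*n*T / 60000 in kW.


P = 2*pi*n*T / 60000
  = 2*pi * 1000 * 186 / 60000
  = 1168672.47 / 60000
  = 19.48 kW


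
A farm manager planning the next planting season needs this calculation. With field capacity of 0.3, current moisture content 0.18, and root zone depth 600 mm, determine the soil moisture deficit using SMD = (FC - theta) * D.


SMD = (FC - theta) * D
    = (0.3 - 0.18) * 600
    = 0.120 * 600
    = 72 mm


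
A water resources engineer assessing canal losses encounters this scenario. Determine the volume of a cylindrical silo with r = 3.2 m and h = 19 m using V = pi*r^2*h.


V = pi * r^2 * h
  = pi * 3.2^2 * 19
  = pi * 10.24 * 19
  = 611.23 m^3


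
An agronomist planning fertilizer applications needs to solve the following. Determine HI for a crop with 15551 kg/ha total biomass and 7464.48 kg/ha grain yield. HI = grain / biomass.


HI = grain_yield / biomass
   = 7464.48 / 15551
   = 0.48


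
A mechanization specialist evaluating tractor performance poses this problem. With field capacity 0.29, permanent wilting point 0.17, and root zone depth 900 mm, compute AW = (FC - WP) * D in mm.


AW = (FC - WP) * D
   = (0.29 - 0.17) * 900
   = 0.12 * 900
   = 108 mm


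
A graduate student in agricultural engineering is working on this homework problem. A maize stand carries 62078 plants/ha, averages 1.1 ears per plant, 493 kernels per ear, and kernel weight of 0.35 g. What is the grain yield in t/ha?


Y = density * ears * kernels * kw
  = 62078 * 1.1 * 493 * 0.35 g/ha
  = 11782714.79 g/ha
  = 11782.71 kg/ha = 11.78 t/ha


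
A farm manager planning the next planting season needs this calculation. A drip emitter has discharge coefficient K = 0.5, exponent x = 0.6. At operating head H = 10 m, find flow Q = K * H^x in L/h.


Q = K * H^x
  = 0.5 * 10^0.6
  = 0.5 * 3.9811
  = 1.99 L/h


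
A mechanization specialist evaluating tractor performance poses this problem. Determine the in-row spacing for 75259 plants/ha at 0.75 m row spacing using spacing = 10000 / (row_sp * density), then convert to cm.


spacing = 10000 / (row_sp * density)
        = 10000 / (0.75 * 75259)
        = 10000 / 56444.25
        = 0.17717 m = 17.72 cm


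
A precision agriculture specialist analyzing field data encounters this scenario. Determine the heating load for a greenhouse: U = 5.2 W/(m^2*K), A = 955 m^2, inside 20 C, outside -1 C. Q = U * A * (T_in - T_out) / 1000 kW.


dT = 20 - (-1) = 21 K
Q = U * A * dT
  = 5.2 * 955 * 21
  = 104286 W = 104.29 kW


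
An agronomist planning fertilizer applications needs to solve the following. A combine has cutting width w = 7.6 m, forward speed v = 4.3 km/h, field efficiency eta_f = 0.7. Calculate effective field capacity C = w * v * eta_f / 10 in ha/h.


C = w * v * eta_f / 10
  = 7.6 * 4.3 * 0.7 / 10
  = 22.88 / 10
  = 2.29 ha/h


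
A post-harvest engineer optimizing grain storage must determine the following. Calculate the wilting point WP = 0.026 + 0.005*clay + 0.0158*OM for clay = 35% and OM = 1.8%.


WP = 0.026 + 0.005*35 + 0.0158*1.8
   = 0.026 + 0.1750 + 0.0284
   = 0.2294


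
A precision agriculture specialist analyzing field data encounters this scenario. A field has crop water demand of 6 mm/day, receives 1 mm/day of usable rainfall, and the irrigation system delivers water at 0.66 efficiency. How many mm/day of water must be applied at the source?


IWR = (ETc - Pe) / Ea
    = (6 - 1) / 0.66
    = 5 / 0.66
    = 7.58 mm/day


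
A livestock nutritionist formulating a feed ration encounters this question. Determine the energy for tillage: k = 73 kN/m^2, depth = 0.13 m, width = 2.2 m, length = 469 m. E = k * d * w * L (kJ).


E = k * d * w * L
  = 73 * 0.13 * 2.2 * 469
  = 9791.78 kJ


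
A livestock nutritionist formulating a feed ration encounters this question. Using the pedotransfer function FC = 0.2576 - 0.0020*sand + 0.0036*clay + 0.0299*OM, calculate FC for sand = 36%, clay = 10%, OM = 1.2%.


FC = 0.2576 - 0.0020*36 + 0.0036*10 + 0.0299*1.2
   = 0.2576 - 0.0720 + 0.0360 + 0.0359
   = 0.2575


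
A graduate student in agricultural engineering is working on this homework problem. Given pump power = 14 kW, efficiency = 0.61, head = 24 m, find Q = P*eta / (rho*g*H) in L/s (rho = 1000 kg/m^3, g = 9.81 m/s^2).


Q = (P * 1000 * eta) / (rho * g * H)
  = (14 * 1000 * 0.61) / (1000 * 9.81 * 24)
  = 8540 / 235440
  = 0.03627 m^3/s = 36.27 L/s


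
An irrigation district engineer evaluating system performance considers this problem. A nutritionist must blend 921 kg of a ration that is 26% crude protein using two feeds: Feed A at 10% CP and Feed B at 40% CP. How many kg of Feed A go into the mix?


parts_A = CP_b - target = 40 - 26 = 14
parts_B = target - CP_a = 26 - 10 = 16
total_parts = 14 + 16 = 30
Feed A = 921 * 14 / 30 = 429.80 kg
Feed B = 921 * 16 / 30 = 491.20 kg

429.80 kg


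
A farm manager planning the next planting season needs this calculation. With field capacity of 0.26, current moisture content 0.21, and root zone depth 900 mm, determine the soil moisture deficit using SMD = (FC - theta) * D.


SMD = (FC - theta) * D
    = (0.26 - 0.21) * 900
    = 0.050 * 900
    = 45 mm


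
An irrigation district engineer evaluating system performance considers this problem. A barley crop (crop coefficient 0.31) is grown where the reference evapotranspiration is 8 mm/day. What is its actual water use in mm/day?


ETc = Kc * ET0
    = 0.31 * 8
    = 2.48 mm/day


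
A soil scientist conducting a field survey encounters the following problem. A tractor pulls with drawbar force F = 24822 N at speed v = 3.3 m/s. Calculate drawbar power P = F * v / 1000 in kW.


P = F * v / 1000
  = 24822 * 3.3 / 1000
  = 81912.60 / 1000
  = 81.91 kW


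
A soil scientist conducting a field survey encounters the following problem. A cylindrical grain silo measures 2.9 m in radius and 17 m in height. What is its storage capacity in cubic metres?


V = pi * r^2 * h
  = pi * 2.9^2 * 17
  = pi * 8.41 * 17
  = 449.15 m^3


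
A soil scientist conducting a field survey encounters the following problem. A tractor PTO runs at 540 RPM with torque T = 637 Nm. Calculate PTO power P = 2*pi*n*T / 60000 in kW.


P = 2*pi*n*T / 60000
  = 2*pi * 540 * 637 / 60000
  = 2161290.08 / 60000
  = 36.02 kW


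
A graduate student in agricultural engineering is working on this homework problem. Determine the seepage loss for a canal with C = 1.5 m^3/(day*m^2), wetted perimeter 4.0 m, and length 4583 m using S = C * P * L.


S = C * P * L
  = 1.5 * 4.0 * 4583
  = 27498 m^3/day


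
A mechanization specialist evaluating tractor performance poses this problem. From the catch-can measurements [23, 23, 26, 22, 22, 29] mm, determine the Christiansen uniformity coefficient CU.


xbar = 145 / 6 = 24.167
sum|xi - xbar| = 13.333
CU = 100 * (1 - 13.333 / (6 * 24.167))
   = 100 * (1 - 0.0920)
   = 90.80%


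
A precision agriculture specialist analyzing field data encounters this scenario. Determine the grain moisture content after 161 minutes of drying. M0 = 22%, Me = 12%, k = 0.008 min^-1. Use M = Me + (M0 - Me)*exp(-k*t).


M = Me + (M0 - Me) * e^(-k*t)
  = 12 + (22 - 12) * e^(-0.008*161)
  = 12 + 10 * e^(-1.288)
  = 12 + 10 * 0.27582
  = 12 + 2.7582
  = 14.76%


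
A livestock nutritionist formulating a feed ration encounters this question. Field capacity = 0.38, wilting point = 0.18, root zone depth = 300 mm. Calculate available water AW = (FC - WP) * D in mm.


AW = (FC - WP) * D
   = (0.38 - 0.18) * 300
   = 0.20 * 300
   = 60 mm


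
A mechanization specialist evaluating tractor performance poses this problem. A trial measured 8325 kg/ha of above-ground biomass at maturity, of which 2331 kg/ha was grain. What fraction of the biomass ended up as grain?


HI = grain_yield / biomass
   = 2331 / 8325
   = 0.28


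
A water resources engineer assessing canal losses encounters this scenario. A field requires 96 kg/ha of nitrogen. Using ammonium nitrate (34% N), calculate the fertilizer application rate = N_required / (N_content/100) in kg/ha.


Rate = N_required / (N_content / 100)
     = 96 / (34 / 100)
     = 96 / 0.34
     = 282.35 kg/ha


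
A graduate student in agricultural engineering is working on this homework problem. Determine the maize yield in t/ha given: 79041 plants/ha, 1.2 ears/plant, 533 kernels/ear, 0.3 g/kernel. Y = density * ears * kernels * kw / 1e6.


Y = density * ears * kernels * kw
  = 79041 * 1.2 * 533 * 0.3 g/ha
  = 15166387.08 g/ha
  = 15166.39 kg/ha = 15.17 t/ha


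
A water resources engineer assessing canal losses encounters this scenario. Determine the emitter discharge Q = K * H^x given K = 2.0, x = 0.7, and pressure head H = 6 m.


Q = K * H^x
  = 2.0 * 6^0.7
  = 2.0 * 3.5051
  = 7.01 L/h


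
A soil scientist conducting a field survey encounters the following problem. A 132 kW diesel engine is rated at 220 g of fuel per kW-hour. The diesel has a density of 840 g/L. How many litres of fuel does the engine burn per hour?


FC = P * BSFC / rho_fuel
   = 132 * 220 / 840
   = 29040 / 840
   = 34.57 L/h


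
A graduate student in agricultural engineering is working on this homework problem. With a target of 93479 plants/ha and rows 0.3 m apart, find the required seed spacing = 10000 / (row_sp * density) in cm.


spacing = 10000 / (row_sp * density)
        = 10000 / (0.3 * 93479)
        = 10000 / 28043.70
        = 0.35659 m = 35.66 cm


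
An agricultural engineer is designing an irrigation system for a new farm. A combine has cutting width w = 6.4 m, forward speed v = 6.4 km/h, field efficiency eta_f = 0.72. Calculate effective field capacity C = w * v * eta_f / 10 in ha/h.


C = w * v * eta_f / 10
  = 6.4 * 6.4 * 0.72 / 10
  = 29.49 / 10
  = 2.95 ha/h


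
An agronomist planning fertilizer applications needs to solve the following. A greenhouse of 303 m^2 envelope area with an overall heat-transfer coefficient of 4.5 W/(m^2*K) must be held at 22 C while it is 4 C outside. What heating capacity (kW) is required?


dT = 22 - (4) = 18 K
Q = U * A * dT
  = 4.5 * 303 * 18
  = 24543 W = 24.54 kW


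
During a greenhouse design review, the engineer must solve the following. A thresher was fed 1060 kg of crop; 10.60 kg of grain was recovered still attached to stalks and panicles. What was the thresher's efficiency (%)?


eta = (total - unthreshed) / total * 100
    = (1060 - 10.60) / 1060 * 100
    = 1049.40 / 1060 * 100
    = 99%


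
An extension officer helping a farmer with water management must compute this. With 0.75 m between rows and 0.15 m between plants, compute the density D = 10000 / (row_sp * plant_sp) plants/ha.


D = 10000 / (row_sp * plant_sp)
  = 10000 / (0.75 * 0.15)
  = 10000 / 0.1125
  = 88888.89 plants/ha


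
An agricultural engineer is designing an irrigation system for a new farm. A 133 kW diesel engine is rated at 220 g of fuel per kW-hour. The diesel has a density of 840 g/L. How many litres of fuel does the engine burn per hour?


FC = P * BSFC / rho_fuel
   = 133 * 220 / 840
   = 29260 / 840
   = 34.83 L/h


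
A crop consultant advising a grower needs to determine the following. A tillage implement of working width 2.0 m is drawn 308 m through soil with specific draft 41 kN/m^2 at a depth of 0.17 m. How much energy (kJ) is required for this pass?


E = k * d * w * L
  = 41 * 0.17 * 2.0 * 308
  = 4293.52 kJ


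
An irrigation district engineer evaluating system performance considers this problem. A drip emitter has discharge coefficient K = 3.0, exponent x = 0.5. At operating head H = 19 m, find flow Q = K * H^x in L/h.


Q = K * H^x
  = 3.0 * 19^0.5
  = 3.0 * 4.3589
  = 13.08 L/h


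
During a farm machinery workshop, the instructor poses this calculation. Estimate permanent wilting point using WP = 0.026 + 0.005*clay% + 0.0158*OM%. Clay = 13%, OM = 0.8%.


WP = 0.026 + 0.005*13 + 0.0158*0.8
   = 0.026 + 0.0650 + 0.0126
   = 0.1036


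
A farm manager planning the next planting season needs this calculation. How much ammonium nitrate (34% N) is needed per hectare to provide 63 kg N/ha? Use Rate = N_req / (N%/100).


Rate = N_required / (N_content / 100)
     = 63 / (34 / 100)
     = 63 / 0.34
     = 185.29 kg/ha


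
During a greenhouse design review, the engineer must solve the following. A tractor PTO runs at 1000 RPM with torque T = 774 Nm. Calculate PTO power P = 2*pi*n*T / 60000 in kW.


P = 2*pi*n*T / 60000
  = 2*pi * 1000 * 774 / 60000
  = 4863185.43 / 60000
  = 81.05 kW


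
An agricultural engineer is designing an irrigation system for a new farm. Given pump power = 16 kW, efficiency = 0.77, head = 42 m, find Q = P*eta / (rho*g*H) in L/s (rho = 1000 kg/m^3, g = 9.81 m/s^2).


Q = (P * 1000 * eta) / (rho * g * H)
  = (16 * 1000 * 0.77) / (1000 * 9.81 * 42)
  = 12320 / 412020
  = 0.02990 m^3/s = 29.90 L/s


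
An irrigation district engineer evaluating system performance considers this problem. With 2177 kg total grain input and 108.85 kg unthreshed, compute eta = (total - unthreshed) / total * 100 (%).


eta = (total - unthreshed) / total * 100
    = (2177 - 108.85) / 2177 * 100
    = 2068.15 / 2177 * 100
    = 95%


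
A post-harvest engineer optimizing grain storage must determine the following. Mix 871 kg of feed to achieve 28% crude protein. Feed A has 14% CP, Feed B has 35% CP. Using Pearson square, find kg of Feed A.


parts_A = CP_b - target = 35 - 28 = 7
parts_B = target - CP_a = 28 - 14 = 14
total_parts = 7 + 14 = 21
Feed A = 871 * 7 / 21 = 290.33 kg
Feed B = 871 * 14 / 21 = 580.67 kg

290.33 kg


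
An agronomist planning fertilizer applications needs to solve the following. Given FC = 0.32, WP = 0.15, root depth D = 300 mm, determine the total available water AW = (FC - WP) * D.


AW = (FC - WP) * D
   = (0.32 - 0.15) * 300
   = 0.17 * 300
   = 51 mm


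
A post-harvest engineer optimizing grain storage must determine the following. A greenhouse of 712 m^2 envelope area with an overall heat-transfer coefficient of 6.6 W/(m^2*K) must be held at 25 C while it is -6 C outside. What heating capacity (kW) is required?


dT = 25 - (-6) = 31 K
Q = U * A * dT
  = 6.6 * 712 * 31
  = 145675.20 W = 145.68 kW


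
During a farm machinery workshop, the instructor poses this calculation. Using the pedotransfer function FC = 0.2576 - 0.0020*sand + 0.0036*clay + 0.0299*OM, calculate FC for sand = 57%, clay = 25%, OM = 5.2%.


FC = 0.2576 - 0.0020*57 + 0.0036*25 + 0.0299*5.2
   = 0.2576 - 0.1140 + 0.0900 + 0.1555
   = 0.3891


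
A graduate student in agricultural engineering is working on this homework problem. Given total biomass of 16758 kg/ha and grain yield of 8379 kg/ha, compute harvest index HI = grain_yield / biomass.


HI = grain_yield / biomass
   = 8379 / 16758
   = 0.50


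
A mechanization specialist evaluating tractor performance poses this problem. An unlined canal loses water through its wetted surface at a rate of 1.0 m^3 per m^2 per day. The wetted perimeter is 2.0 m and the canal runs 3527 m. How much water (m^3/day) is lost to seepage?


S = C * P * L
  = 1.0 * 2.0 * 3527
  = 7054 m^3/day


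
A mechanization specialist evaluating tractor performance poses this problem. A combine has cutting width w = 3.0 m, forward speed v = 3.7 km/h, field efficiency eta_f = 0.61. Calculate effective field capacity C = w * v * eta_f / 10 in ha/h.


C = w * v * eta_f / 10
  = 3.0 * 3.7 * 0.61 / 10
  = 6.77 / 10
  = 0.68 ha/h


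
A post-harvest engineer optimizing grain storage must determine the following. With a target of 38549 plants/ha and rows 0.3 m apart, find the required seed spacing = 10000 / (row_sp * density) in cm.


spacing = 10000 / (row_sp * density)
        = 10000 / (0.3 * 38549)
        = 10000 / 11564.70
        = 0.86470 m = 86.47 cm


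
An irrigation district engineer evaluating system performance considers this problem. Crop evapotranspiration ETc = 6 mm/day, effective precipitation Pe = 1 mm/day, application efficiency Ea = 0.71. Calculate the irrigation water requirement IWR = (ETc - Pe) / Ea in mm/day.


IWR = (ETc - Pe) / Ea
    = (6 - 1) / 0.71
    = 5 / 0.71
    = 7.04 mm/day


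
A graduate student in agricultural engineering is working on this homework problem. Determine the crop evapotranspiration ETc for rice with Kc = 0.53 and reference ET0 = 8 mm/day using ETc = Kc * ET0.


ETc = Kc * ET0
    = 0.53 * 8
    = 4.24 mm/day


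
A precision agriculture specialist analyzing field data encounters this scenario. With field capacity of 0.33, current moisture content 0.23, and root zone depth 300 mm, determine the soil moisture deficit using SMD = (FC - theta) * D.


SMD = (FC - theta) * D
    = (0.33 - 0.23) * 300
    = 0.100 * 300
    = 30 mm


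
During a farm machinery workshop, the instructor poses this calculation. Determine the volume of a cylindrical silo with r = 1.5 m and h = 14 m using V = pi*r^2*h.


V = pi * r^2 * h
  = pi * 1.5^2 * 14
  = pi * 2.25 * 14
  = 98.96 m^3


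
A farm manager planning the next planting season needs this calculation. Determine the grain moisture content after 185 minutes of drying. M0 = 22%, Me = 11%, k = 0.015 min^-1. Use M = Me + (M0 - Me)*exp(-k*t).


M = Me + (M0 - Me) * e^(-k*t)
  = 11 + (22 - 11) * e^(-0.015*185)
  = 11 + 11 * e^(-2.775)
  = 11 + 11 * 0.06235
  = 11 + 0.6858
  = 11.69%


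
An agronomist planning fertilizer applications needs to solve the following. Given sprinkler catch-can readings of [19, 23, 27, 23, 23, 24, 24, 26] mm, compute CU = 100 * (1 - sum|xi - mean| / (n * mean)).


xbar = 189 / 8 = 23.625
sum|xi - xbar| = 13
CU = 100 * (1 - 13 / (8 * 23.625))
   = 100 * (1 - 0.0688)
   = 93.12%


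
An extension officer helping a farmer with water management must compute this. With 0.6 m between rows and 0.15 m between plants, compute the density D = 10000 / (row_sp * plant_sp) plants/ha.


D = 10000 / (row_sp * plant_sp)
  = 10000 / (0.6 * 0.15)
  = 10000 / 0.0900
  = 111111.11 plants/ha


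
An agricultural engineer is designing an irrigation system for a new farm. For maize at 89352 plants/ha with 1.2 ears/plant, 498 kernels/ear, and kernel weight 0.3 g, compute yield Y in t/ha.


Y = density * ears * kernels * kw
  = 89352 * 1.2 * 498 * 0.3 g/ha
  = 16019026.56 g/ha
  = 16019.03 kg/ha = 16.02 t/ha


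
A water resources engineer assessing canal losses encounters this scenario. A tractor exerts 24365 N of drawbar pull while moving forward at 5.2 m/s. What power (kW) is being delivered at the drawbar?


P = F * v / 1000
  = 24365 * 5.2 / 1000
  = 126698 / 1000
  = 126.70 kW


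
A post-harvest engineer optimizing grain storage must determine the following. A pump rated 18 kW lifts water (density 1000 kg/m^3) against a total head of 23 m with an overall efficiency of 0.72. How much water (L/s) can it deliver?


Q = (P * 1000 * eta) / (rho * g * H)
  = (18 * 1000 * 0.72) / (1000 * 9.81 * 23)
  = 12960 / 225630
  = 0.05744 m^3/s = 57.44 L/s


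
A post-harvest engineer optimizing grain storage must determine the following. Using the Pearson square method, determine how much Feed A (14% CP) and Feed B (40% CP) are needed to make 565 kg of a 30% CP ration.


parts_A = CP_b - target = 40 - 30 = 10
parts_B = target - CP_a = 30 - 14 = 16
total_parts = 10 + 16 = 26
Feed A = 565 * 10 / 26 = 217.31 kg
Feed B = 565 * 16 / 26 = 347.69 kg

217.31 kg


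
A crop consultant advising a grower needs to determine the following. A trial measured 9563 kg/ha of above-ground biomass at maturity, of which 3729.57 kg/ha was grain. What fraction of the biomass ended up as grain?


HI = grain_yield / biomass
   = 3729.57 / 9563
   = 0.39


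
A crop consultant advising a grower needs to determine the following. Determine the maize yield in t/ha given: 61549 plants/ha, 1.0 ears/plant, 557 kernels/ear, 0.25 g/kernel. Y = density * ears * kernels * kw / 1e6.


Y = density * ears * kernels * kw
  = 61549 * 1.0 * 557 * 0.25 g/ha
  = 8570698.25 g/ha
  = 8570.70 kg/ha = 8.57 t/ha


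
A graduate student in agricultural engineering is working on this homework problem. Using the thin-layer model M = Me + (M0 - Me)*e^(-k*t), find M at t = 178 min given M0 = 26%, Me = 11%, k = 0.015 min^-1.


M = Me + (M0 - Me) * e^(-k*t)
  = 11 + (26 - 11) * e^(-0.015*178)
  = 11 + 15 * e^(-2.670)
  = 11 + 15 * 0.06925
  = 11 + 1.0388
  = 12.04%


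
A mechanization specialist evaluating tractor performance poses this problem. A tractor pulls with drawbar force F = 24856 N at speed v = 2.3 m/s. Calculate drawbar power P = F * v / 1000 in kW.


P = F * v / 1000
  = 24856 * 2.3 / 1000
  = 57168.80 / 1000
  = 57.17 kW


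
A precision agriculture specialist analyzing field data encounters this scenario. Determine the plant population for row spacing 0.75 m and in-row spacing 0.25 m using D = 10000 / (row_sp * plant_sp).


D = 10000 / (row_sp * plant_sp)
  = 10000 / (0.75 * 0.25)
  = 10000 / 0.1875
  = 53333.33 plants/ha


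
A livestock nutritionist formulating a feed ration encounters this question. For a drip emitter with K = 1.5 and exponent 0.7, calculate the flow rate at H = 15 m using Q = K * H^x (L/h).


Q = K * H^x
  = 1.5 * 15^0.7
  = 1.5 * 6.6568
  = 9.99 L/h


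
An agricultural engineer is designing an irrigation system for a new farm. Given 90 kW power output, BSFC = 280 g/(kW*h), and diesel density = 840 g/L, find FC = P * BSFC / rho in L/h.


FC = P * BSFC / rho_fuel
   = 90 * 280 / 840
   = 25200 / 840
   = 30 L/h


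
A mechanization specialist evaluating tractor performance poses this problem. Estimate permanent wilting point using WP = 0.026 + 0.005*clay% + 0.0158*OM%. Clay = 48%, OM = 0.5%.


WP = 0.026 + 0.005*48 + 0.0158*0.5
   = 0.026 + 0.2400 + 0.0079
   = 0.2739


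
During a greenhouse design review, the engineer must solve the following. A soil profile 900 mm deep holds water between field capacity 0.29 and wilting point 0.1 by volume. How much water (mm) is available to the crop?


AW = (FC - WP) * D
   = (0.29 - 0.1) * 900
   = 0.19 * 900
   = 171 mm


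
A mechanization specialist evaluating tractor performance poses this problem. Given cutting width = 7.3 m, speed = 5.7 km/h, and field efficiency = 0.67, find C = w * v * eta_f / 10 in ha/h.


C = w * v * eta_f / 10
  = 7.3 * 5.7 * 0.67 / 10
  = 27.88 / 10
  = 2.79 ha/h


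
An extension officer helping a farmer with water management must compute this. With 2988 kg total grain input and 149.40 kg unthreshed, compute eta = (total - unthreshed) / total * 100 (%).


eta = (total - unthreshed) / total * 100
    = (2988 - 149.40) / 2988 * 100
    = 2838.60 / 2988 * 100
    = 95%


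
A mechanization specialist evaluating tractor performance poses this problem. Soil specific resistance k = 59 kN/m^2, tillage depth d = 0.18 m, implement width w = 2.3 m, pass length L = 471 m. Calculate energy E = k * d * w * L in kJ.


E = k * d * w * L
  = 59 * 0.18 * 2.3 * 471
  = 11504.65 kJ


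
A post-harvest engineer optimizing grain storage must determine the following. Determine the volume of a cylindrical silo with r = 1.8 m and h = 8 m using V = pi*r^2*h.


V = pi * r^2 * h
  = pi * 1.8^2 * 8
  = pi * 3.24 * 8
  = 81.43 m^3


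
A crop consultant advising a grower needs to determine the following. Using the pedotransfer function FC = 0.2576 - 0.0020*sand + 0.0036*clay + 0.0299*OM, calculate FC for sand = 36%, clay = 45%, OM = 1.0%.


FC = 0.2576 - 0.0020*36 + 0.0036*45 + 0.0299*1.0
   = 0.2576 - 0.0720 + 0.1620 + 0.0299
   = 0.3775


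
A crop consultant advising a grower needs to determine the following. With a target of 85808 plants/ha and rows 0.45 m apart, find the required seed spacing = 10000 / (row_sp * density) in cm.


spacing = 10000 / (row_sp * density)
        = 10000 / (0.45 * 85808)
        = 10000 / 38613.60
        = 0.25898 m = 25.90 cm


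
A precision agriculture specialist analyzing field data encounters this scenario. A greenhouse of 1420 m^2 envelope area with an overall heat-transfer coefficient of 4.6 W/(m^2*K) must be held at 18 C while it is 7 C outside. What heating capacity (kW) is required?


dT = 18 - (7) = 11 K
Q = U * A * dT
  = 4.6 * 1420 * 11
  = 71852 W = 71.85 kW


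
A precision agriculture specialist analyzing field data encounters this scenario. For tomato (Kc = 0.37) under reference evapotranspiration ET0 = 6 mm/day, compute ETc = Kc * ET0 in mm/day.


ETc = Kc * ET0
    = 0.37 * 6
    = 2.22 mm/day


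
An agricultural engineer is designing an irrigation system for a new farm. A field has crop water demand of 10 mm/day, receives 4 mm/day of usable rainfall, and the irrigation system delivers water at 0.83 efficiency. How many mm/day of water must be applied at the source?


IWR = (ETc - Pe) / Ea
    = (10 - 4) / 0.83
    = 6 / 0.83
    = 7.23 mm/day


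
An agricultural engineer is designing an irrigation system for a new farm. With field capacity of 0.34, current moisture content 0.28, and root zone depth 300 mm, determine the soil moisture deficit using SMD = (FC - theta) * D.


SMD = (FC - theta) * D
    = (0.34 - 0.28) * 300
    = 0.060 * 300
    = 18 mm


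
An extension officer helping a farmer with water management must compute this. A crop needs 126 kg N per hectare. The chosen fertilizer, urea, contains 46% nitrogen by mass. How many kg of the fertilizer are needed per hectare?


Rate = N_required / (N_content / 100)
     = 126 / (46 / 100)
     = 126 / 0.46
     = 273.91 kg/ha


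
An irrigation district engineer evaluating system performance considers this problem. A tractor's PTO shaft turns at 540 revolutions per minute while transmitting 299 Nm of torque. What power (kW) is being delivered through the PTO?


P = 2*pi*n*T / 60000
  = 2*pi * 540 * 299 / 60000
  = 1014483.10 / 60000
  = 16.91 kW


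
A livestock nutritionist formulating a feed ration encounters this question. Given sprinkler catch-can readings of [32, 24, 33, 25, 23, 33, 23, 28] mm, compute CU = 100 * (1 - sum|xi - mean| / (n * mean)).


xbar = 221 / 8 = 27.625
sum|xi - xbar| = 31
CU = 100 * (1 - 31 / (8 * 27.625))
   = 100 * (1 - 0.1403)
   = 85.97%


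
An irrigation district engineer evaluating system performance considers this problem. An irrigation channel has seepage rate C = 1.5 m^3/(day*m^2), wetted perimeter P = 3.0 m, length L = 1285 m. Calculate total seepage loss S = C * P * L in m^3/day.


S = C * P * L
  = 1.5 * 3.0 * 1285
  = 5782.50 m^3/day


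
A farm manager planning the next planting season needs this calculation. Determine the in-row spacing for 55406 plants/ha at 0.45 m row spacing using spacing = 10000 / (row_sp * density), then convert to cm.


spacing = 10000 / (row_sp * density)
        = 10000 / (0.45 * 55406)
        = 10000 / 24932.70
        = 0.40108 m = 40.11 cm


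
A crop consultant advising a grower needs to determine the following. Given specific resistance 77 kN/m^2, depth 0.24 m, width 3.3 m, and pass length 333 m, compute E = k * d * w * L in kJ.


E = k * d * w * L
  = 77 * 0.24 * 3.3 * 333
  = 20307.67 kJ


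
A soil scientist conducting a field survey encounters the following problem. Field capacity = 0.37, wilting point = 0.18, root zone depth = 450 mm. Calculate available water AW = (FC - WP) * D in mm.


AW = (FC - WP) * D
   = (0.37 - 0.18) * 450
   = 0.19 * 450
   = 85.50 mm
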